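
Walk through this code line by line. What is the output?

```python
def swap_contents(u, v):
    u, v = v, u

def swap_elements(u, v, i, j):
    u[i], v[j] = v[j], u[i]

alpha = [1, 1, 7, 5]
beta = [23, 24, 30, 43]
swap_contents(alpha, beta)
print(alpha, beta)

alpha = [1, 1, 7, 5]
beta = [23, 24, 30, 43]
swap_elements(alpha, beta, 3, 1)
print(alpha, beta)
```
[1, 1, 7, 5] [23, 24, 30, 43]
[1, 1, 7, 24] [23, 5, 30, 43]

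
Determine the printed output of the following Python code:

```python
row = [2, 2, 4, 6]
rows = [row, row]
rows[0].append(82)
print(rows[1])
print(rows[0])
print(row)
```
[2, 2, 4, 6, 82]
[2, 2, 4, 6, 82]
[2, 2, 4, 6, 82]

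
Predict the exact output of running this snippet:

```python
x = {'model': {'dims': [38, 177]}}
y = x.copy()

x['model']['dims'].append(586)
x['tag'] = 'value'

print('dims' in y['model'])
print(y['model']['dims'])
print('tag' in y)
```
True
[38, 177, 586]
False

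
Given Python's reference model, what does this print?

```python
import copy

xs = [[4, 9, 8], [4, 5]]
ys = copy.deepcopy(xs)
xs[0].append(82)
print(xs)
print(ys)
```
[[4, 9, 8, 82], [4, 5]]
[[4, 9, 8], [4, 5]]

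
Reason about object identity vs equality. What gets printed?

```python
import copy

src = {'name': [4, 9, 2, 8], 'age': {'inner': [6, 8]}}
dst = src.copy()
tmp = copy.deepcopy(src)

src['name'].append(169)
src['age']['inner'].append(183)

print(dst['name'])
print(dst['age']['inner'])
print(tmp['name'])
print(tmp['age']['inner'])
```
[4, 9, 2, 8, 169]
[6, 8, 183]
[4, 9, 2, 8]
[6, 8]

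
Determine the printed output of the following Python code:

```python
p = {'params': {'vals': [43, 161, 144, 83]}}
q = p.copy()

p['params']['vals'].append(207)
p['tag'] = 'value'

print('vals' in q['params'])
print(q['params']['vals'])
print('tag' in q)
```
True
[43, 161, 144, 83, 207]
False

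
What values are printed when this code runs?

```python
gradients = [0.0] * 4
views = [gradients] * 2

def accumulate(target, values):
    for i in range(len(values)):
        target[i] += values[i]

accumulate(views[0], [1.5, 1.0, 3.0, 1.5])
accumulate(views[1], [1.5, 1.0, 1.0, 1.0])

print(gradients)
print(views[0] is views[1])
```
[3.0, 2.0, 4.0, 2.5]
True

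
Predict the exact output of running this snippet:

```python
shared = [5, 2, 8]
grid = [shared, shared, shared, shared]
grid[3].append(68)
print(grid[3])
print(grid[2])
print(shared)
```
[5, 2, 8, 68]
[5, 2, 8, 68]
[5, 2, 8, 68]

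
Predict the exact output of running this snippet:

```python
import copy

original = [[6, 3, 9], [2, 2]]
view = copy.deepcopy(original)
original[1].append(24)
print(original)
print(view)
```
[[6, 3, 9], [2, 2, 24]]
[[6, 3, 9], [2, 2]]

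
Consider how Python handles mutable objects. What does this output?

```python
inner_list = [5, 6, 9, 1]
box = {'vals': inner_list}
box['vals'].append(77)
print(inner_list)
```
[5, 6, 9, 1, 77]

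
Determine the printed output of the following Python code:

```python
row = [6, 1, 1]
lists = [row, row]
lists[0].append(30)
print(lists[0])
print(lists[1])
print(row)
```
[6, 1, 1, 30]
[6, 1, 1, 30]
[6, 1, 1, 30]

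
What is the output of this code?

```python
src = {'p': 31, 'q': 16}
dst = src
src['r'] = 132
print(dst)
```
{'p': 31, 'q': 16, 'r': 132}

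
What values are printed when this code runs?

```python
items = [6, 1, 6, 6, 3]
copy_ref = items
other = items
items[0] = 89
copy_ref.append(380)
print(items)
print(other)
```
[89, 1, 6, 6, 3, 380]
[89, 1, 6, 6, 3, 380]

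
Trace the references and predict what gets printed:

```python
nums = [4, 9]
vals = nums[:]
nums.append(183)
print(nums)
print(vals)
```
[4, 9, 183]
[4, 9]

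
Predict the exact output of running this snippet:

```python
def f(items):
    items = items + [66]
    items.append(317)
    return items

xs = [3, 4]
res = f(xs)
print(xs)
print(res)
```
[3, 4]
[3, 4, 66, 317]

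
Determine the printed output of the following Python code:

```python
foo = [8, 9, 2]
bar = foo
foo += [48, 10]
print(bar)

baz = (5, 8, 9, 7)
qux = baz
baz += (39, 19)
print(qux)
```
[8, 9, 2, 48, 10]
(5, 8, 9, 7)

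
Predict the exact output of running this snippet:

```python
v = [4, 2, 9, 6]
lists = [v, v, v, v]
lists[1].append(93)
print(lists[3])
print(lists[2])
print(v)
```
[4, 2, 9, 6, 93]
[4, 2, 9, 6, 93]
[4, 2, 9, 6, 93]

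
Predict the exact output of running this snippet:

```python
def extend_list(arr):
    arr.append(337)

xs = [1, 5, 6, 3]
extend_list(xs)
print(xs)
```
[1, 5, 6, 3, 337]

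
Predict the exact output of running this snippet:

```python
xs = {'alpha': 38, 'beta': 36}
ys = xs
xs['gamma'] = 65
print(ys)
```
{'alpha': 38, 'beta': 36, 'gamma': 65}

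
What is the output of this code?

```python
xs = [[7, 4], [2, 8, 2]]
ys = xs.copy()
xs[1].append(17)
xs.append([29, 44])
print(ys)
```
[[7, 4], [2, 8, 2, 17]]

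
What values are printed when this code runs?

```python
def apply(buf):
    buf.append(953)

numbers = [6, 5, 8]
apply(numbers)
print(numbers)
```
[6, 5, 8, 953]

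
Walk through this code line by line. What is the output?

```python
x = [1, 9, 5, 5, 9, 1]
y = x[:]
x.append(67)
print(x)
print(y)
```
[1, 9, 5, 5, 9, 1, 67]
[1, 9, 5, 5, 9, 1]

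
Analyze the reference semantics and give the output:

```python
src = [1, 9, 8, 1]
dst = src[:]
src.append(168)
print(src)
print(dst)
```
[1, 9, 8, 1, 168]
[1, 9, 8, 1]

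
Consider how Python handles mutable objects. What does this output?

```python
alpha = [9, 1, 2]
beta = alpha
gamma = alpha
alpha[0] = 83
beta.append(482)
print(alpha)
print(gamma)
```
[83, 1, 2, 482]
[83, 1, 2, 482]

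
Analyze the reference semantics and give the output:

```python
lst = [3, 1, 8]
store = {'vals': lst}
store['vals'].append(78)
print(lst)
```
[3, 1, 8, 78]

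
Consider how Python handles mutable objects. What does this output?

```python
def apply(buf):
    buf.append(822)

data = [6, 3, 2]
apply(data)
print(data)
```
[6, 3, 2, 822]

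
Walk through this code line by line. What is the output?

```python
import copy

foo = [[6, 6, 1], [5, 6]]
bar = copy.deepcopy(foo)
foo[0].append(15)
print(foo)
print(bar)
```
[[6, 6, 1, 15], [5, 6]]
[[6, 6, 1], [5, 6]]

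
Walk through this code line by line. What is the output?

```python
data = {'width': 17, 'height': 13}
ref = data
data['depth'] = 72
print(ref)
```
{'width': 17, 'height': 13, 'depth': 72}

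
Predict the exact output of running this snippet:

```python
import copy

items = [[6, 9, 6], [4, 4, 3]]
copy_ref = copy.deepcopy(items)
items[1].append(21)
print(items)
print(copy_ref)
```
[[6, 9, 6], [4, 4, 3, 21]]
[[6, 9, 6], [4, 4, 3]]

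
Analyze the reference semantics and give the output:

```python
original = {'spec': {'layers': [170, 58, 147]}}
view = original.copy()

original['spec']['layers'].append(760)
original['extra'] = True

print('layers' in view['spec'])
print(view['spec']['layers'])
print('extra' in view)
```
True
[170, 58, 147, 760]
False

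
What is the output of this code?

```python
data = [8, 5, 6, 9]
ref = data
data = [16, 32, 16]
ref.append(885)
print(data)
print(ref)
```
[16, 32, 16]
[8, 5, 6, 9, 885]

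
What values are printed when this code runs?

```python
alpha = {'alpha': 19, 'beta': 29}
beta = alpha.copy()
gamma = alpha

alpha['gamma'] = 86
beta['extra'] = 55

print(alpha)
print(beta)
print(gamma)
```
{'alpha': 19, 'beta': 29, 'gamma': 86}
{'alpha': 19, 'beta': 29, 'extra': 55}
{'alpha': 19, 'beta': 29, 'gamma': 86}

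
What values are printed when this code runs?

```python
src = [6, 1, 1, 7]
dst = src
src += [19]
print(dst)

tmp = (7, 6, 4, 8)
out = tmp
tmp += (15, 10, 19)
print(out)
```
[6, 1, 1, 7, 19]
(7, 6, 4, 8)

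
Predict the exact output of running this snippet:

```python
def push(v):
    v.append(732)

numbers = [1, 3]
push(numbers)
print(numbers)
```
[1, 3, 732]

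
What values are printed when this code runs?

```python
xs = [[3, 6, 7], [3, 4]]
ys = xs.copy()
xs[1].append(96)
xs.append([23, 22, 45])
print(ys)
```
[[3, 6, 7], [3, 4, 96]]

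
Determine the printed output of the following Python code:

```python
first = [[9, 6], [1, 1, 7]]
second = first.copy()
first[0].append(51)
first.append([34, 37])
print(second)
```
[[9, 6, 51], [1, 1, 7]]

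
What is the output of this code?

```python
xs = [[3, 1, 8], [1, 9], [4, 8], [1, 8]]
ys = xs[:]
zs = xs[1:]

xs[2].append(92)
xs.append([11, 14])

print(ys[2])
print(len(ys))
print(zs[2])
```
[4, 8, 92]
4
[1, 8]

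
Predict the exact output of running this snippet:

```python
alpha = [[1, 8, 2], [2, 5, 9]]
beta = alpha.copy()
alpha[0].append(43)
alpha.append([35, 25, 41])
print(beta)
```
[[1, 8, 2, 43], [2, 5, 9]]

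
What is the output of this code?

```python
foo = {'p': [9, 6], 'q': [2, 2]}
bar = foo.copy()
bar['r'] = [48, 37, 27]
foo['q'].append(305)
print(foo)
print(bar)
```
{'p': [9, 6], 'q': [2, 2, 305]}
{'p': [9, 6], 'q': [2, 2, 305], 'r': [48, 37, 27]}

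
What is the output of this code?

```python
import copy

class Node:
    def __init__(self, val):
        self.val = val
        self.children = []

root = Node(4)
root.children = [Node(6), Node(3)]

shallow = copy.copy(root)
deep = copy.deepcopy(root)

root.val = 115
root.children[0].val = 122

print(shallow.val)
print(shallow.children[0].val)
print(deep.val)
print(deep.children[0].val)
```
4
122
4
6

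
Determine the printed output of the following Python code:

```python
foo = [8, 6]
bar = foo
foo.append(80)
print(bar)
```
[8, 6, 80]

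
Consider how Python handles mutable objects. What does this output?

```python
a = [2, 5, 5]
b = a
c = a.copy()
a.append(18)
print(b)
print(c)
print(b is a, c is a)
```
[2, 5, 5, 18]
[2, 5, 5]
True False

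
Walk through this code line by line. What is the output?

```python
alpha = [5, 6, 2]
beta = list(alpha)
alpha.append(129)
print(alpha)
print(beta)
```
[5, 6, 2, 129]
[5, 6, 2]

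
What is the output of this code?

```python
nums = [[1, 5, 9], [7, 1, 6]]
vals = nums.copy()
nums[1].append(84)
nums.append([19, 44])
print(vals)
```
[[1, 5, 9], [7, 1, 6, 84]]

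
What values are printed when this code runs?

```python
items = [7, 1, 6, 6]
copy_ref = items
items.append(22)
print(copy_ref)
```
[7, 1, 6, 6, 22]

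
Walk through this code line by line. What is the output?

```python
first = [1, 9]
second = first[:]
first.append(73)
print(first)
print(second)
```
[1, 9, 73]
[1, 9]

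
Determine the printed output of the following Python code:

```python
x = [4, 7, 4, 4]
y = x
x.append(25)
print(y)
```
[4, 7, 4, 4, 25]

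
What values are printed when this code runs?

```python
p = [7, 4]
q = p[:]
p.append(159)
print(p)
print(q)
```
[7, 4, 159]
[7, 4]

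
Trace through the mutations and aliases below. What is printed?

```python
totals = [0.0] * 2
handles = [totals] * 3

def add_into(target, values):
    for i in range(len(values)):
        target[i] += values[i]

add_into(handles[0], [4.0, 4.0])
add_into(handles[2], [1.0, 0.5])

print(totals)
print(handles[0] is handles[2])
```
[5.0, 4.5]
True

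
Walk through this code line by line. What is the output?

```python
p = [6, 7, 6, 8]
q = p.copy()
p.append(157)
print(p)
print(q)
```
[6, 7, 6, 8, 157]
[6, 7, 6, 8]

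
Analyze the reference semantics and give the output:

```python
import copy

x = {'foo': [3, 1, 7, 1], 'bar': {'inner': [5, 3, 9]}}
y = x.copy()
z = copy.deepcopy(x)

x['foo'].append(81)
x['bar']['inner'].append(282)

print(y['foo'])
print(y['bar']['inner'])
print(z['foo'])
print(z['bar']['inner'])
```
[3, 1, 7, 1, 81]
[5, 3, 9, 282]
[3, 1, 7, 1]
[5, 3, 9]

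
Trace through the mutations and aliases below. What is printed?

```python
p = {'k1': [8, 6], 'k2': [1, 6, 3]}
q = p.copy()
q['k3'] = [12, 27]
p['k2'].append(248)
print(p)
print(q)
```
{'k1': [8, 6], 'k2': [1, 6, 3, 248]}
{'k1': [8, 6], 'k2': [1, 6, 3, 248], 'k3': [12, 27]}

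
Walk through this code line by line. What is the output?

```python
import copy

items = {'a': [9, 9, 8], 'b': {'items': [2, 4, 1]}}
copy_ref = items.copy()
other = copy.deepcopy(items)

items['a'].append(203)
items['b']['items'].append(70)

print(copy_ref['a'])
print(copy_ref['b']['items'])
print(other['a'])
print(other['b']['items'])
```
[9, 9, 8, 203]
[2, 4, 1, 70]
[9, 9, 8]
[2, 4, 1]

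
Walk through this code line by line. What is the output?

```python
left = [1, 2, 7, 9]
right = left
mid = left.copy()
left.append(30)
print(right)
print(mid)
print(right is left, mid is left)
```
[1, 2, 7, 9, 30]
[1, 2, 7, 9]
True False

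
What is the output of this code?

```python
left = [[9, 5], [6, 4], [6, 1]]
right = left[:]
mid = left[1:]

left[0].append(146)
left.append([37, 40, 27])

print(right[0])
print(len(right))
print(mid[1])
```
[9, 5, 146]
3
[6, 1]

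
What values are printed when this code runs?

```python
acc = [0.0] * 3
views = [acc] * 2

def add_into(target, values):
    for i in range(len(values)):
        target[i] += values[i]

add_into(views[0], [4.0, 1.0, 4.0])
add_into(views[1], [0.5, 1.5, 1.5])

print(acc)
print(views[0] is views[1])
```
[4.5, 2.5, 5.5]
True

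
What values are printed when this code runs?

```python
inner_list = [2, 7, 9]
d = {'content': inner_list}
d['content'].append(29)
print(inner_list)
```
[2, 7, 9, 29]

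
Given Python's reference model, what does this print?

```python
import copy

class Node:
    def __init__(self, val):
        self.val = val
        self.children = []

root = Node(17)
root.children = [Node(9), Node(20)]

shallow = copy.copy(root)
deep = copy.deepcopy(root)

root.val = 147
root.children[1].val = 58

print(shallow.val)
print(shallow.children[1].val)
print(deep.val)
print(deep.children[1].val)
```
17
58
17
20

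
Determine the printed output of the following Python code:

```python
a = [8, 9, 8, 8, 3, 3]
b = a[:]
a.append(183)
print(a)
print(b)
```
[8, 9, 8, 8, 3, 3, 183]
[8, 9, 8, 8, 3, 3]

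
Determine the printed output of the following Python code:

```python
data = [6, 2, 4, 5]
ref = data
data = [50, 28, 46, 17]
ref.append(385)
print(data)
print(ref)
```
[50, 28, 46, 17]
[6, 2, 4, 5, 385]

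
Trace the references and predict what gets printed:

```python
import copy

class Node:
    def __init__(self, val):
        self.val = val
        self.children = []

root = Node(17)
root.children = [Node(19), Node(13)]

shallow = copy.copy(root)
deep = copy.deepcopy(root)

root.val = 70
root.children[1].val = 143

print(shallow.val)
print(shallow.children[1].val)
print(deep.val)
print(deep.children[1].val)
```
17
143
17
13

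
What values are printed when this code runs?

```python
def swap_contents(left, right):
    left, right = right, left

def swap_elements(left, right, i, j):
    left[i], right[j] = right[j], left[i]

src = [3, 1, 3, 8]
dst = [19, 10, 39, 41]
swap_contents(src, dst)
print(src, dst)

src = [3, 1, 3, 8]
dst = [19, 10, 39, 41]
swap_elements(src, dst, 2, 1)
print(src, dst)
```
[3, 1, 3, 8] [19, 10, 39, 41]
[3, 1, 10, 8] [19, 3, 39, 41]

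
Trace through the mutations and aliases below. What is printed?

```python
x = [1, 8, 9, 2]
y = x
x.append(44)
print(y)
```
[1, 8, 9, 2, 44]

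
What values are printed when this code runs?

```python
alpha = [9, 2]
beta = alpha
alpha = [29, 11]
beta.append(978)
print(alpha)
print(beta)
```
[29, 11]
[9, 2, 978]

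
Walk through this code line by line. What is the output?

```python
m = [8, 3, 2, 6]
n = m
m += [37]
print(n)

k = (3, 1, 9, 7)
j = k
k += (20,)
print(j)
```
[8, 3, 2, 6, 37]
(3, 1, 9, 7)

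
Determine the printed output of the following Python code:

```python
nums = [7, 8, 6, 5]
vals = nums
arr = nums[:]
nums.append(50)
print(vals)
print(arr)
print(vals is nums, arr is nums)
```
[7, 8, 6, 5, 50]
[7, 8, 6, 5]
True False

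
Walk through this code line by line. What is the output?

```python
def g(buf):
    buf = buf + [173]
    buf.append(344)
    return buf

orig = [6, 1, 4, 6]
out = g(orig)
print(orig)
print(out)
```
[6, 1, 4, 6]
[6, 1, 4, 6, 173, 344]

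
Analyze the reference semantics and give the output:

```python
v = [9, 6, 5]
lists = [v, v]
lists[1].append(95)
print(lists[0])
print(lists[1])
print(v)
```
[9, 6, 5, 95]
[9, 6, 5, 95]
[9, 6, 5, 95]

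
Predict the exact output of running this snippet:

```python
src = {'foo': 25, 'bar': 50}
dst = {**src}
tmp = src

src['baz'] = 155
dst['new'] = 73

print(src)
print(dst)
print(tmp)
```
{'foo': 25, 'bar': 50, 'baz': 155}
{'foo': 25, 'bar': 50, 'new': 73}
{'foo': 25, 'bar': 50, 'baz': 155}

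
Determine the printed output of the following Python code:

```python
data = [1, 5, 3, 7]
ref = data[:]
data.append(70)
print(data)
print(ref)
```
[1, 5, 3, 7, 70]
[1, 5, 3, 7]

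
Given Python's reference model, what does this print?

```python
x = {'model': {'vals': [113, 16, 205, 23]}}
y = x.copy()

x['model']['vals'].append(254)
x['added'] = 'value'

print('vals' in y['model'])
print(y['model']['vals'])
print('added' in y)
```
True
[113, 16, 205, 23, 254]
False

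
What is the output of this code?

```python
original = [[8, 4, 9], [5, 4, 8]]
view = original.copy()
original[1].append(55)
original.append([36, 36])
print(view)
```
[[8, 4, 9], [5, 4, 8, 55]]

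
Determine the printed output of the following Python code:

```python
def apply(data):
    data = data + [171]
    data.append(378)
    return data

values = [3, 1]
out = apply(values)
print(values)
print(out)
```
[3, 1]
[3, 1, 171, 378]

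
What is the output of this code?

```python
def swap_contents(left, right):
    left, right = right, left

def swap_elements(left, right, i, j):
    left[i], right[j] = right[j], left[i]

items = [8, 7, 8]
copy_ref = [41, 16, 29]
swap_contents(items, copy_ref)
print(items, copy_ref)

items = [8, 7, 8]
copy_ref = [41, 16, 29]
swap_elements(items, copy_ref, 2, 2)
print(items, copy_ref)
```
[8, 7, 8] [41, 16, 29]
[8, 7, 29] [41, 16, 8]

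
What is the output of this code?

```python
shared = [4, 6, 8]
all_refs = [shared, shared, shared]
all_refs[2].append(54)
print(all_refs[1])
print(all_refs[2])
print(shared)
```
[4, 6, 8, 54]
[4, 6, 8, 54]
[4, 6, 8, 54]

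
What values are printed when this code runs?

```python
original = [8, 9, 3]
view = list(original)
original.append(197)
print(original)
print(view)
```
[8, 9, 3, 197]
[8, 9, 3]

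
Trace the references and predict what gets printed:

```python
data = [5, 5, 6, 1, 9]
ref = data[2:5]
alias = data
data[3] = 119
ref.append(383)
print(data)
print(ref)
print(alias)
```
[5, 5, 6, 119, 9]
[6, 1, 9, 383]
[5, 5, 6, 119, 9]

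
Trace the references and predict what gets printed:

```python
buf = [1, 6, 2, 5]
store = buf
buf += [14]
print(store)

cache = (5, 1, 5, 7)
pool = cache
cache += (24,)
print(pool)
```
[1, 6, 2, 5, 14]
(5, 1, 5, 7)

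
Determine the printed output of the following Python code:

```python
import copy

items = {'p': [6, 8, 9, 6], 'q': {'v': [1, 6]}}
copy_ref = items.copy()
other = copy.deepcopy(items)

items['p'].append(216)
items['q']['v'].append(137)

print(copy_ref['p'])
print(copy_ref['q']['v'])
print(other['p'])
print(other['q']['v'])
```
[6, 8, 9, 6, 216]
[1, 6, 137]
[6, 8, 9, 6]
[1, 6]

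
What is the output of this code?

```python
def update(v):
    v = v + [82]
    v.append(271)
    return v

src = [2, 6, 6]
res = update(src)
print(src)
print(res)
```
[2, 6, 6]
[2, 6, 6, 82, 271]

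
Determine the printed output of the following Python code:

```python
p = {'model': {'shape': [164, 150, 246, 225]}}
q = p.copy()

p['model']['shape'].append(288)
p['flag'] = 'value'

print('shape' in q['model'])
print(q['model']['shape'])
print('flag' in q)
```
True
[164, 150, 246, 225, 288]
False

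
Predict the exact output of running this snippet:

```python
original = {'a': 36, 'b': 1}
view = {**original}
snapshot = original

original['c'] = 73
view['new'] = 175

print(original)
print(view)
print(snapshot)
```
{'a': 36, 'b': 1, 'c': 73}
{'a': 36, 'b': 1, 'new': 175}
{'a': 36, 'b': 1, 'c': 73}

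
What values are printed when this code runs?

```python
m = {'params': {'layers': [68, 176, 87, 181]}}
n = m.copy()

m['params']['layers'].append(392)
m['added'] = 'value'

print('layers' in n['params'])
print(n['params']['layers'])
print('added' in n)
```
True
[68, 176, 87, 181, 392]
False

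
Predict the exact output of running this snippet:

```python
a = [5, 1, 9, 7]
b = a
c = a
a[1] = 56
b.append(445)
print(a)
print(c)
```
[5, 56, 9, 7, 445]
[5, 56, 9, 7, 445]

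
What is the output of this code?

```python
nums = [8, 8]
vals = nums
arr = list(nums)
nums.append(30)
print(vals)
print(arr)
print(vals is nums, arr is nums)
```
[8, 8, 30]
[8, 8]
True False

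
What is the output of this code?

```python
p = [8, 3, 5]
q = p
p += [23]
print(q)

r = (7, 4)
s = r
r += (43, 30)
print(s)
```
[8, 3, 5, 23]
(7, 4)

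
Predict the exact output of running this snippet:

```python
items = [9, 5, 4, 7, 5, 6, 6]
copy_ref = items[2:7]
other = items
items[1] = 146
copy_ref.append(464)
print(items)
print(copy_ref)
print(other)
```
[9, 146, 4, 7, 5, 6, 6]
[4, 7, 5, 6, 6, 464]
[9, 146, 4, 7, 5, 6, 6]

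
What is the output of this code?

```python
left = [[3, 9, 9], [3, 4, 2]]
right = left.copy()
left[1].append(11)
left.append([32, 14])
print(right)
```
[[3, 9, 9], [3, 4, 2, 11]]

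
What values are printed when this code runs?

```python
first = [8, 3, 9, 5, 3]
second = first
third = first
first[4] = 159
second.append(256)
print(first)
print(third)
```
[8, 3, 9, 5, 159, 256]
[8, 3, 9, 5, 159, 256]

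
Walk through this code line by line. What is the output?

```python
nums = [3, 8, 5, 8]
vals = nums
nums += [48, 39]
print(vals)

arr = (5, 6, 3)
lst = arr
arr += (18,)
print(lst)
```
[3, 8, 5, 8, 48, 39]
(5, 6, 3)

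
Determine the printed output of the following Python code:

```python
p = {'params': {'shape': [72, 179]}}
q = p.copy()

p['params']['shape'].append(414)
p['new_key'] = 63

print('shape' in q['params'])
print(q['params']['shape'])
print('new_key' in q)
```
True
[72, 179, 414]
False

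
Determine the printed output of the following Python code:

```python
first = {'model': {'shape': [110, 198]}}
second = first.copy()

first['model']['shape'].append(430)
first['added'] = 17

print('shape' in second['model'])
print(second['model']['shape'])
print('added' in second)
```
True
[110, 198, 430]
False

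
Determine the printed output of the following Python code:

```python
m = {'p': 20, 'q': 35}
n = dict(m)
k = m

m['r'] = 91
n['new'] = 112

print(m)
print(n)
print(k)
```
{'p': 20, 'q': 35, 'r': 91}
{'p': 20, 'q': 35, 'new': 112}
{'p': 20, 'q': 35, 'r': 91}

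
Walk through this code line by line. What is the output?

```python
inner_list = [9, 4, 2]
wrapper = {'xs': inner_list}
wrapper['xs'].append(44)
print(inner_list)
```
[9, 4, 2, 44]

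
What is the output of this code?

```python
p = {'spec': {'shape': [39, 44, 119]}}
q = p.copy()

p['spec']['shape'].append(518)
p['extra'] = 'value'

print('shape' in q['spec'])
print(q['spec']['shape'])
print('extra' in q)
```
True
[39, 44, 119, 518]
False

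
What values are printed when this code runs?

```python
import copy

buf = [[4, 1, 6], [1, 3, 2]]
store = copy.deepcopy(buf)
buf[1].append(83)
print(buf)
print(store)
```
[[4, 1, 6], [1, 3, 2, 83]]
[[4, 1, 6], [1, 3, 2]]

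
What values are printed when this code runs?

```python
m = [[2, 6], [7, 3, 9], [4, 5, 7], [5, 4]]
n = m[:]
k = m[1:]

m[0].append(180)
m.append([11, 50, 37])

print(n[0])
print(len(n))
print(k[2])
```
[2, 6, 180]
4
[5, 4]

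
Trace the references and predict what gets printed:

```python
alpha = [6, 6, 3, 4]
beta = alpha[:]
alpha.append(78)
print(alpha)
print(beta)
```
[6, 6, 3, 4, 78]
[6, 6, 3, 4]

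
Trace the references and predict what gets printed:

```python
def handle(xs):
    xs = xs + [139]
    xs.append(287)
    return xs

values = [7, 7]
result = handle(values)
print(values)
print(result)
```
[7, 7]
[7, 7, 139, 287]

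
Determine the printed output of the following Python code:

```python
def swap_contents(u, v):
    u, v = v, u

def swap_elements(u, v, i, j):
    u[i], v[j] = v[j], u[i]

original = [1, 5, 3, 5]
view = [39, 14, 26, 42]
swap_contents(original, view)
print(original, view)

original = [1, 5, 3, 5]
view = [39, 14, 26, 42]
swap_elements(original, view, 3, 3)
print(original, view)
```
[1, 5, 3, 5] [39, 14, 26, 42]
[1, 5, 3, 42] [39, 14, 26, 5]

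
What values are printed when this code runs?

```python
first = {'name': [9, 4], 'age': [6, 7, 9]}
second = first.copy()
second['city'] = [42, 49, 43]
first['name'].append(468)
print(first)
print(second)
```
{'name': [9, 4, 468], 'age': [6, 7, 9]}
{'name': [9, 4, 468], 'age': [6, 7, 9], 'city': [42, 49, 43]}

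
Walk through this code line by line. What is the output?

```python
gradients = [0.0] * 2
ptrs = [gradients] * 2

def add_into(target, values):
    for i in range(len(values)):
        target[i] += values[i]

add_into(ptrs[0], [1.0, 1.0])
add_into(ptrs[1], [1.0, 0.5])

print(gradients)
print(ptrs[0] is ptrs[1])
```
[2.0, 1.5]
True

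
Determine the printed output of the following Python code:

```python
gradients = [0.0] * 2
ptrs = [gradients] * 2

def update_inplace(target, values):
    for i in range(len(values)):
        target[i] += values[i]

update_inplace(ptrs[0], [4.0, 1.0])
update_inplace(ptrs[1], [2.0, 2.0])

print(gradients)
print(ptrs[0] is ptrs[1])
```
[6.0, 3.0]
True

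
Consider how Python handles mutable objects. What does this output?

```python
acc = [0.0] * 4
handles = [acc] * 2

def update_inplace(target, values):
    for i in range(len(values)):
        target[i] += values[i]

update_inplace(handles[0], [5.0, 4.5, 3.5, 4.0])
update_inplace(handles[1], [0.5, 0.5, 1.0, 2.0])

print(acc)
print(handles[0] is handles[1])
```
[5.5, 5.0, 4.5, 6.0]
True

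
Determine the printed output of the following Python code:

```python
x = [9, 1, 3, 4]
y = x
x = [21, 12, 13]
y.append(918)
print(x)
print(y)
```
[21, 12, 13]
[9, 1, 3, 4, 918]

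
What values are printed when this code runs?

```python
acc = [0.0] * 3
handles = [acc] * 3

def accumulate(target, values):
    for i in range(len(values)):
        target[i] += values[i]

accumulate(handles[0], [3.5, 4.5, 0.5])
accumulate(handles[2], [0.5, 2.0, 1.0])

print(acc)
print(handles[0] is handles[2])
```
[4.0, 6.5, 1.5]
True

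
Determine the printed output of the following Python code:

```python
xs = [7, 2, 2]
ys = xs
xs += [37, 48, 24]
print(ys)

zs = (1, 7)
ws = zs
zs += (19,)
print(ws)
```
[7, 2, 2, 37, 48, 24]
(1, 7)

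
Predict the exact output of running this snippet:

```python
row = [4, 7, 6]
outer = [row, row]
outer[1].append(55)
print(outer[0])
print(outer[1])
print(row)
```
[4, 7, 6, 55]
[4, 7, 6, 55]
[4, 7, 6, 55]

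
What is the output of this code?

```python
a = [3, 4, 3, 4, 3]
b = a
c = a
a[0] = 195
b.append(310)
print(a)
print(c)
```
[195, 4, 3, 4, 3, 310]
[195, 4, 3, 4, 3, 310]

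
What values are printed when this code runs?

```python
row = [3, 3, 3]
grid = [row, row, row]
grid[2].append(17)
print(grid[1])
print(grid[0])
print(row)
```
[3, 3, 3, 17]
[3, 3, 3, 17]
[3, 3, 3, 17]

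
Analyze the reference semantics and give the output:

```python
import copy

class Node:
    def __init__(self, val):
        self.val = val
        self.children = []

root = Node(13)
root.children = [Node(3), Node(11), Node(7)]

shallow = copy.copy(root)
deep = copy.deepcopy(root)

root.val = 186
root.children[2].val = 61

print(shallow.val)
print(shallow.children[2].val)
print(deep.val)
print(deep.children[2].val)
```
13
61
13
7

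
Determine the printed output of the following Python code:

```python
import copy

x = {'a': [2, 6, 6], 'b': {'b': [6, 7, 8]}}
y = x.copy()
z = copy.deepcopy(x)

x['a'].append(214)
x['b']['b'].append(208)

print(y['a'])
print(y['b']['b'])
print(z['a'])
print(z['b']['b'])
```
[2, 6, 6, 214]
[6, 7, 8, 208]
[2, 6, 6]
[6, 7, 8]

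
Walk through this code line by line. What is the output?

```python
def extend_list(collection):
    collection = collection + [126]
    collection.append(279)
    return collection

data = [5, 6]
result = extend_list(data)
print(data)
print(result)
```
[5, 6]
[5, 6, 126, 279]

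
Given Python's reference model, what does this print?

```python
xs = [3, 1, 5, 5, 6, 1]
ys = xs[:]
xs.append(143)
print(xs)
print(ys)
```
[3, 1, 5, 5, 6, 1, 143]
[3, 1, 5, 5, 6, 1]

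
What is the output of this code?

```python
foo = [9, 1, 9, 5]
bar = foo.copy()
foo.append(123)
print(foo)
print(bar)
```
[9, 1, 9, 5, 123]
[9, 1, 9, 5]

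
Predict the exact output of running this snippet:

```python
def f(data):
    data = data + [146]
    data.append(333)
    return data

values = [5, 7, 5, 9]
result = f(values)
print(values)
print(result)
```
[5, 7, 5, 9]
[5, 7, 5, 9, 146, 333]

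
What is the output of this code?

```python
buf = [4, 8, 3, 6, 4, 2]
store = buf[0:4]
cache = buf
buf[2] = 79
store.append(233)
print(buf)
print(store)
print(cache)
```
[4, 8, 79, 6, 4, 2]
[4, 8, 3, 6, 233]
[4, 8, 79, 6, 4, 2]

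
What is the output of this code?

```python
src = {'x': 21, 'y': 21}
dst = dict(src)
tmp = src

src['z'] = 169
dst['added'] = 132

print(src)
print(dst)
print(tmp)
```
{'x': 21, 'y': 21, 'z': 169}
{'x': 21, 'y': 21, 'added': 132}
{'x': 21, 'y': 21, 'z': 169}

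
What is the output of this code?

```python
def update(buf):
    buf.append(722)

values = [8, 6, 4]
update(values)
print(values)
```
[8, 6, 4, 722]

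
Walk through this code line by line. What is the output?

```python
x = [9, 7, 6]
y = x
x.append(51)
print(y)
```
[9, 7, 6, 51]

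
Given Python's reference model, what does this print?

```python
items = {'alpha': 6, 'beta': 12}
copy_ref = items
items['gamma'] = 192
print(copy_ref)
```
{'alpha': 6, 'beta': 12, 'gamma': 192}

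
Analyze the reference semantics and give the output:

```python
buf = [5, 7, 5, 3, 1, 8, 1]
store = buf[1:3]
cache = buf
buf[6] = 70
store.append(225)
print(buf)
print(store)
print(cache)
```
[5, 7, 5, 3, 1, 8, 70]
[7, 5, 225]
[5, 7, 5, 3, 1, 8, 70]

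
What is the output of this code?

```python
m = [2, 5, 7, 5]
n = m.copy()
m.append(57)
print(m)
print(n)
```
[2, 5, 7, 5, 57]
[2, 5, 7, 5]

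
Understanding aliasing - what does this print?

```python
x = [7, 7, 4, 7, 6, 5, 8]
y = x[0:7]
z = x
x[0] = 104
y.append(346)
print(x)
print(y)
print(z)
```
[104, 7, 4, 7, 6, 5, 8]
[7, 7, 4, 7, 6, 5, 8, 346]
[104, 7, 4, 7, 6, 5, 8]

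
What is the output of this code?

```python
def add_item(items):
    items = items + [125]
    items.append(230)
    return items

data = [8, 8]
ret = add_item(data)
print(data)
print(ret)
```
[8, 8]
[8, 8, 125, 230]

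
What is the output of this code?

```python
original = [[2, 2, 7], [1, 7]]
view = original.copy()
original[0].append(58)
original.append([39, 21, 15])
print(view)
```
[[2, 2, 7, 58], [1, 7]]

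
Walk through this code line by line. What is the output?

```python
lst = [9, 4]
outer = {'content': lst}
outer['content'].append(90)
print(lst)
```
[9, 4, 90]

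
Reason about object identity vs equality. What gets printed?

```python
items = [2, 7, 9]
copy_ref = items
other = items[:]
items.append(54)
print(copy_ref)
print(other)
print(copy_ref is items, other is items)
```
[2, 7, 9, 54]
[2, 7, 9]
True False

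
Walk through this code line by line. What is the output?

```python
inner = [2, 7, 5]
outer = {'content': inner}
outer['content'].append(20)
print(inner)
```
[2, 7, 5, 20]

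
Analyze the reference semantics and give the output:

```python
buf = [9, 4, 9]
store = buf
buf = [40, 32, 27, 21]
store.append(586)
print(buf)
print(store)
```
[40, 32, 27, 21]
[9, 4, 9, 586]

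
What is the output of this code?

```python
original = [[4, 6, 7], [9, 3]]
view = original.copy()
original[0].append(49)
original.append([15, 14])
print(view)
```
[[4, 6, 7, 49], [9, 3]]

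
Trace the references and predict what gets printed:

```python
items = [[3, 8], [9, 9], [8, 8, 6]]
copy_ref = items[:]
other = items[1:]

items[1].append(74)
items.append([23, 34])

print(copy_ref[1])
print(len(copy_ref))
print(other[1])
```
[9, 9, 74]
3
[8, 8, 6]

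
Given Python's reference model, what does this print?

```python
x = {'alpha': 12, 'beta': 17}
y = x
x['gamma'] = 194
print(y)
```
{'alpha': 12, 'beta': 17, 'gamma': 194}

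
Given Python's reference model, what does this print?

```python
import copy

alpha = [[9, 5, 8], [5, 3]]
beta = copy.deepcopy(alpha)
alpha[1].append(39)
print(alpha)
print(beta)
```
[[9, 5, 8], [5, 3, 39]]
[[9, 5, 8], [5, 3]]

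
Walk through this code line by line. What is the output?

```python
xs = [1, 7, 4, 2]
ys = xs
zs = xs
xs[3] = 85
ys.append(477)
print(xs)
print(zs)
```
[1, 7, 4, 85, 477]
[1, 7, 4, 85, 477]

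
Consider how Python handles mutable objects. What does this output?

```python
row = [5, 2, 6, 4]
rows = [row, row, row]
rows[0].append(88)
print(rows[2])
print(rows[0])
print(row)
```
[5, 2, 6, 4, 88]
[5, 2, 6, 4, 88]
[5, 2, 6, 4, 88]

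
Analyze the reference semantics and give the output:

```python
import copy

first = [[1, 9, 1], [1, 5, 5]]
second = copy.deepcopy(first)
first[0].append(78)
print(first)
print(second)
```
[[1, 9, 1, 78], [1, 5, 5]]
[[1, 9, 1], [1, 5, 5]]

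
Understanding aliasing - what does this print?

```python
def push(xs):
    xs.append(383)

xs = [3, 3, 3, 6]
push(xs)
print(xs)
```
[3, 3, 3, 6, 383]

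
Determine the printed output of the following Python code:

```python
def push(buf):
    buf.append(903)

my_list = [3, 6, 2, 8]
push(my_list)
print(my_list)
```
[3, 6, 2, 8, 903]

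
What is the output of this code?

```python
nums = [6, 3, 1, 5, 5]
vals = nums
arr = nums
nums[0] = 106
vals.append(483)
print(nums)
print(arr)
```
[106, 3, 1, 5, 5, 483]
[106, 3, 1, 5, 5, 483]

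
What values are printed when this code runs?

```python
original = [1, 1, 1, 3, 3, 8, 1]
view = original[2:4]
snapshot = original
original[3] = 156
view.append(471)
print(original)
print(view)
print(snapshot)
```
[1, 1, 1, 156, 3, 8, 1]
[1, 3, 471]
[1, 1, 1, 156, 3, 8, 1]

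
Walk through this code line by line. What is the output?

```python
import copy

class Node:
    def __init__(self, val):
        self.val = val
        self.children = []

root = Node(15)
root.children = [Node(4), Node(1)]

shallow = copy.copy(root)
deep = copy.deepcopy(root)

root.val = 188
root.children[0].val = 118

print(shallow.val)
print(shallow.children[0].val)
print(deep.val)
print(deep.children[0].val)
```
15
118
15
4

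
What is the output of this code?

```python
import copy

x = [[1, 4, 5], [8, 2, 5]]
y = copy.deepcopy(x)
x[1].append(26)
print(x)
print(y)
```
[[1, 4, 5], [8, 2, 5, 26]]
[[1, 4, 5], [8, 2, 5]]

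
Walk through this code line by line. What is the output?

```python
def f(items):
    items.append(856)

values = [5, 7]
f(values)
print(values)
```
[5, 7, 856]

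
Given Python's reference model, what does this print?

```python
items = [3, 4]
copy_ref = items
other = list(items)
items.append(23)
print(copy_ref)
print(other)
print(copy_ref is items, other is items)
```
[3, 4, 23]
[3, 4]
True False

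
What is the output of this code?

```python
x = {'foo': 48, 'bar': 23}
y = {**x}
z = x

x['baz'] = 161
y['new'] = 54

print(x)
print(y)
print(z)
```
{'foo': 48, 'bar': 23, 'baz': 161}
{'foo': 48, 'bar': 23, 'new': 54}
{'foo': 48, 'bar': 23, 'baz': 161}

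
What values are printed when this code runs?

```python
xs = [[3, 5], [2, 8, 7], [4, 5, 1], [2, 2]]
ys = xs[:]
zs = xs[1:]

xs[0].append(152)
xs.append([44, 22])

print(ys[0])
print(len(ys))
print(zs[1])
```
[3, 5, 152]
4
[4, 5, 1]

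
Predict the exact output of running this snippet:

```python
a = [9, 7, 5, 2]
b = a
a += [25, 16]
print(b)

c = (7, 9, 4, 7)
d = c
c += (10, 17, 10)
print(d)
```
[9, 7, 5, 2, 25, 16]
(7, 9, 4, 7)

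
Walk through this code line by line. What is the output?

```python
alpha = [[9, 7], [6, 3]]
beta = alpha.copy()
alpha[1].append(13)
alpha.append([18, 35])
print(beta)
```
[[9, 7], [6, 3, 13]]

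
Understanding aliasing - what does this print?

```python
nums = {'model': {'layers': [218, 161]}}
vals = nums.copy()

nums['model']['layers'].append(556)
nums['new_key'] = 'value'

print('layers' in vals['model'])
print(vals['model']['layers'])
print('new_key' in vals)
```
True
[218, 161, 556]
False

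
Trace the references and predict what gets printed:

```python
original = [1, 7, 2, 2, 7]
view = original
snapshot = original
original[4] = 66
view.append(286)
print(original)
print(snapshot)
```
[1, 7, 2, 2, 66, 286]
[1, 7, 2, 2, 66, 286]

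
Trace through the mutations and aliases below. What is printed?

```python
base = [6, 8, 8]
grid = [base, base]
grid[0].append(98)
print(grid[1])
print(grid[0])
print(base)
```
[6, 8, 8, 98]
[6, 8, 8, 98]
[6, 8, 8, 98]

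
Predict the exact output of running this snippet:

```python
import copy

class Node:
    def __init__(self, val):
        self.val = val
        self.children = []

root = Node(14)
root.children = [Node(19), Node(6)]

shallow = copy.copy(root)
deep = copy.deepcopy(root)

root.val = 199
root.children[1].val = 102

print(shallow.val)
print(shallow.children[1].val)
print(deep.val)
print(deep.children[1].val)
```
14
102
14
6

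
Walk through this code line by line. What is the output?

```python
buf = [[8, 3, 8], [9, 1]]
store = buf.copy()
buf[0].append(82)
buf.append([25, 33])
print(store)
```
[[8, 3, 8, 82], [9, 1]]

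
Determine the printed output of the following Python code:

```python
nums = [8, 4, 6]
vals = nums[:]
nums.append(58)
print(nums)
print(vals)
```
[8, 4, 6, 58]
[8, 4, 6]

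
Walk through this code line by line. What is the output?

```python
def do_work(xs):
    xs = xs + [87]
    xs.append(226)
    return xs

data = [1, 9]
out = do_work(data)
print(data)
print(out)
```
[1, 9]
[1, 9, 87, 226]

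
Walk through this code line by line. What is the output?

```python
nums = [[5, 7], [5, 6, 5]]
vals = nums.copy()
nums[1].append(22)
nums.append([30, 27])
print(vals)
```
[[5, 7], [5, 6, 5, 22]]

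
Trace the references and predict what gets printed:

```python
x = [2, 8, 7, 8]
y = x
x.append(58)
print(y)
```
[2, 8, 7, 8, 58]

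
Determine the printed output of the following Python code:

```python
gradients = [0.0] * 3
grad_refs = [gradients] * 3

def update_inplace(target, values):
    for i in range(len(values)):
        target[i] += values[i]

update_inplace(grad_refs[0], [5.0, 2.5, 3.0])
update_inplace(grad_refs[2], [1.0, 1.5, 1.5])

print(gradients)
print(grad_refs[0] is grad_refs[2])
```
[6.0, 4.0, 4.5]
True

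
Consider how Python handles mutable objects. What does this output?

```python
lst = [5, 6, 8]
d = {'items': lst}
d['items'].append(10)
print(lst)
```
[5, 6, 8, 10]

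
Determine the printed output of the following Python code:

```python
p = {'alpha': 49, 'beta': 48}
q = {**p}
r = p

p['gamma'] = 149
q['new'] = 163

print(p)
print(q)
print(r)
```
{'alpha': 49, 'beta': 48, 'gamma': 149}
{'alpha': 49, 'beta': 48, 'new': 163}
{'alpha': 49, 'beta': 48, 'gamma': 149}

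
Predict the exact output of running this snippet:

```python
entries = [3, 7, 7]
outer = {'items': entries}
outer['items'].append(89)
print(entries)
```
[3, 7, 7, 89]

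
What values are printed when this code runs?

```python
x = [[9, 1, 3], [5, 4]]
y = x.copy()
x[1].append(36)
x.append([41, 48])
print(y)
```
[[9, 1, 3], [5, 4, 36]]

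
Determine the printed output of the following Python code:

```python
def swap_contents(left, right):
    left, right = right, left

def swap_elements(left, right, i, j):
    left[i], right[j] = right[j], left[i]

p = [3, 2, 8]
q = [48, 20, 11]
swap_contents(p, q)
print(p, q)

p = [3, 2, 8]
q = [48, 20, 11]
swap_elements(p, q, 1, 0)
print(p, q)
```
[3, 2, 8] [48, 20, 11]
[3, 48, 8] [2, 20, 11]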